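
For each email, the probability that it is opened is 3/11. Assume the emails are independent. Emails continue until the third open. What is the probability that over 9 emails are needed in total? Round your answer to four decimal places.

0.5372

Needing more than 9 emails ⇔ fewer than 3 successes in the first 9. With X ~ Binomial(9, 0.272727), P(Y > 9) = P(X ≤ 2).
  k=0: C(9,0)·0.272727^0·0.727273^9 = 0.056921
  k=1: C(9,1)·0.272727^1·0.727273^8 = 0.192110
  k=2: C(9,2)·0.272727^2·0.727273^7 = 0.288165
P(X ≤ 2) = 0.537196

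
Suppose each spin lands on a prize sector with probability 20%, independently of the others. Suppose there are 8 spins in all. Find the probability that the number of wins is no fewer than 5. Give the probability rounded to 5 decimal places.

X ~ Binomial(8, 0.20); P(X ≥ 5) = Σ C(8,k) p^k (1−p)^(8−k) over k:
  k=5: C(8,5)·0.20^5·0.80^3 = 0.0091750
  k=6: C(8,6)·0.20^6·0.80^2 = 0.0011469
  k=7: C(8,7)·0.20^7·0.80^1 = 0.0000819
  k=8: C(8,8)·0.20^8·0.80^0 = 0.0000026
Total = 0.0104064

0.01041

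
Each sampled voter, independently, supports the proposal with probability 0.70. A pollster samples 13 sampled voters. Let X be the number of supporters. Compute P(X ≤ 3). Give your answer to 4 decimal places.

X ~ Binomial(13, 0.70); P(X ≤ 3) = Σ C(13,k) p^k (1−p)^(13−k) over k:
  k=0: C(13,0)·0.70^0·0.30^13 = 0.000000
  k=1: C(13,1)·0.70^1·0.30^12 = 0.000005
  k=2: C(13,2)·0.70^2·0.30^11 = 0.000068
  k=3: C(13,3)·0.70^3·0.30^10 = 0.000579
Total = 0.000652

0.0007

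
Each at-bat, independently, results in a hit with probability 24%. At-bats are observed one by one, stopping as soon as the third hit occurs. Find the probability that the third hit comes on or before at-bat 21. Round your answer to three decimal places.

0.910

Finishing within 21 at-bats ⇔ at least 3 successes in the first 21. With X ~ Binomial(21, 0.24), P(Y ≤ 21) = 1 − P(X ≤ 2).
  k=0: C(21,0)·0.24^0·0.76^21 = 0.00314
  k=1: C(21,1)·0.24^1·0.76^20 = 0.02083
  k=2: C(21,2)·0.24^2·0.76^19 = 0.06578
1 − 0.08975 = 0.91025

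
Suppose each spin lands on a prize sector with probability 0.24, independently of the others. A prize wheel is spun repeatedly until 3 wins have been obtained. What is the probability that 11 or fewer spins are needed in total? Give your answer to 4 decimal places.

Finishing within 11 spins ⇔ at least 3 successes in the first 11. With X ~ Binomial(11, 0.24), P(Y ≤ 11) = 1 − P(X ≤ 2).
  k=0: C(11,0)·0.24^0·0.76^11 = 0.048860
  k=1: C(11,1)·0.24^1·0.76^10 = 0.169723
  k=2: C(11,2)·0.24^2·0.76^9 = 0.267983
1 − 0.486565 = 0.513435

0.5134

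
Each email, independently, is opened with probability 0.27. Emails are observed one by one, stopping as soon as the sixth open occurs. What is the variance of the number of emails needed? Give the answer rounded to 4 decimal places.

Y = total emails until the sixth success; negative binomial with r=6, p=0.27.
Var(Y) = r(1−p)/p² = 6·0.73 / 0.27² = 60.082305

60.0823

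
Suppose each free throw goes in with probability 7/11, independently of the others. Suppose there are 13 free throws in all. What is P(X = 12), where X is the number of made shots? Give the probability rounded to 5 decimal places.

X ~ Binomial(n=13, p=0.636364).
P(X=12) = C(13,12) · p^12 · (1−p)^1
= 13 · 0.0044103 · 0.36364 = 0.0208485

0.02085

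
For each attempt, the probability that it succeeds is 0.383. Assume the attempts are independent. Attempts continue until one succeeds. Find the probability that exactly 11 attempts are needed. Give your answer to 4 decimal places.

0.0031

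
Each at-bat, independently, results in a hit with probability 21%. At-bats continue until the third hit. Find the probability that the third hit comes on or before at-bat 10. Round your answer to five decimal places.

Finishing within 10 at-bats ⇔ at least 3 successes in the first 10. With X ~ Binomial(10, 0.21), P(Y ≤ 10) = 1 − P(X ≤ 2).
  k=0: C(10,0)·0.21^0·0.79^10 = 0.0946828
  k=1: C(10,1)·0.21^1·0.79^9 = 0.2516884
  k=2: C(10,2)·0.21^2·0.79^8 = 0.3010702
1 − 0.6474414 = 0.3525586

0.35256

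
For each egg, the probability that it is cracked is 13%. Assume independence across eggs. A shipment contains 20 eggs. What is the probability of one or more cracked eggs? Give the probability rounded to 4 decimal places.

0.9383

P(at least one) = 1 − P(none) = 1 − (1 − 0.13)^20
= 1 − 0.061714 = 0.938286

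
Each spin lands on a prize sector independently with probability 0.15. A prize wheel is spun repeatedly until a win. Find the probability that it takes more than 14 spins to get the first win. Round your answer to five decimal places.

Y = number of spins to the first success; geometric, p = 0.15.
P(Y > 14) = P(first 14 all fail) = (1−p)^14 = 0.1027697

0.10277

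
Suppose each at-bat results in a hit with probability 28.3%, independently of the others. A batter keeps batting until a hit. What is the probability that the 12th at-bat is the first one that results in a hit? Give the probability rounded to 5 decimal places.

0.00729

Geometric (trials to first success), p = 0.283.
P(Y = 12) = (1−p)^11 · p = 0.025746 · 0.283 = 0.0072861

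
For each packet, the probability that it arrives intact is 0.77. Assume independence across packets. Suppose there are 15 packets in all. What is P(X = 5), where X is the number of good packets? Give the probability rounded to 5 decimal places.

X ~ Binomial(n=15, p=0.77).
P(X=5) = C(15,5) · p^5 · (1−p)^10
= 3003 · 0.27068 · 4.1427e-07 = 0.0003367

0.00034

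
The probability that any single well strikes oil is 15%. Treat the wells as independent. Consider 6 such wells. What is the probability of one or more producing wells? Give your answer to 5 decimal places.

0.62285

P(at least one) = 1 − P(none) = 1 − (1 − 0.15)^6
= 1 − 0.3771495 = 0.6228505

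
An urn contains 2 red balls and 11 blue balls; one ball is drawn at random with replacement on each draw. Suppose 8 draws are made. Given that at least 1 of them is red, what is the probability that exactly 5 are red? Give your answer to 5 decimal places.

0.00397

X ~ Binomial(8, 0.153846). Want P(X=5 | X≥1) = P(X=5) / P(X≥1).
P(X=5) = C(8,5)·0.153846^5·0.846154^3 = 0.0029239
P(X≥1) = 1 − 0.2627814 = 0.7372186
Ratio = 0.0029239 / 0.7372186 = 0.0039662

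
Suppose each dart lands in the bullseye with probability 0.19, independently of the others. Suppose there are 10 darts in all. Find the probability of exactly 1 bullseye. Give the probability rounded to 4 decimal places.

X ~ Binomial(n=10, p=0.19).
P(X=1) = C(10,1) · p^1 · (1−p)^9
= 10 · 0.19 · 0.15009 = 0.285180

0.2852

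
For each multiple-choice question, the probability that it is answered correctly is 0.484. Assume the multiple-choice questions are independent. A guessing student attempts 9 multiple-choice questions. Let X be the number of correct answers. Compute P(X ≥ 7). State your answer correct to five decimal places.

X ~ Binomial(9, 0.484); P(X ≥ 7) = Σ C(9,k) p^k (1−p)^(9−k) over k:
  k=7: C(9,7)·0.484^7·0.516^2 = 0.0596375
  k=8: C(9,8)·0.484^8·0.516^1 = 0.0139848
  k=9: C(9,9)·0.484^9·0.516^0 = 0.0014575
Total = 0.0750798

0.07508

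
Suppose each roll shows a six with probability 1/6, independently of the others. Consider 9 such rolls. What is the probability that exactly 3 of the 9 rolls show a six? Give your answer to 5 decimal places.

X ~ Binomial(n=9, p=0.166667).
P(X=3) = C(9,3) · p^3 · (1−p)^6
= 84 · 0.0046296 · 0.3349 = 0.1302381

0.13024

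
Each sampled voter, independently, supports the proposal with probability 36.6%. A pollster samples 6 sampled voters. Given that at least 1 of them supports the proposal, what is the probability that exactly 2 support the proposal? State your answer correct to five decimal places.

0.34719

X ~ Binomial(6, 0.366). Want P(X=2 | X≥1) = P(X=2) / P(X≥1).
P(X=2) = C(6,2)·0.366^2·0.634^4 = 0.3246463
P(X≥1) = 1 − 0.0649435 = 0.9350565
Ratio = 0.3246463 / 0.9350565 = 0.3471943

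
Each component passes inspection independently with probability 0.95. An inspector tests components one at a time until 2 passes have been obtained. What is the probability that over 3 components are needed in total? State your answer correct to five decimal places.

0.00725

Needing more than 3 components ⇔ fewer than 2 successes in the first 3. With X ~ Binomial(3, 0.95), P(Y > 3) = P(X ≤ 1).
  k=0: C(3,0)·0.95^0·0.05^3 = 0.0001250
  k=1: C(3,1)·0.95^1·0.05^2 = 0.0071250
P(X ≤ 1) = 0.0072500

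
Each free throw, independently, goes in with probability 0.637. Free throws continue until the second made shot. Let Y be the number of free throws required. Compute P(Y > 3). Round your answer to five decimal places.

0.29964

Needing more than 3 free throws ⇔ fewer than 2 successes in the first 3. With X ~ Binomial(3, 0.637), P(Y > 3) = P(X ≤ 1).
  k=0: C(3,0)·0.637^0·0.363^3 = 0.0478321
  k=1: C(3,1)·0.637^1·0.363^2 = 0.2518106
P(X ≤ 1) = 0.2996427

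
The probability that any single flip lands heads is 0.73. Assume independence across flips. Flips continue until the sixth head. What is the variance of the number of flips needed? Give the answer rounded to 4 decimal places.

3.0400

Y = total flips until the sixth success; negative binomial with r=6, p=0.73.
Var(Y) = r(1−p)/p² = 6·0.27 / 0.73² = 3.039970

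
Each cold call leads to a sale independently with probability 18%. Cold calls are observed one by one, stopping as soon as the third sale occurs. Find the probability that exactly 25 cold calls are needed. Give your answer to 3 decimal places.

Y = trial on which the third success occurs; negative binomial, r=3, p=0.18.
P(Y=25) = C(24,2) · p^3 · (1−p)^22
= 276 · 0.005832 · 0.012703 = 0.02045

0.020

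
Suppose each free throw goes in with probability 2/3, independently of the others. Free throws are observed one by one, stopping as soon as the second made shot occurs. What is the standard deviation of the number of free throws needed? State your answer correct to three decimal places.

1.225

Y = total free throws until the second success; negative binomial with r=2, p=0.666667.
SD(Y) = √[r(1−p)/p²] = √(1.50000) = 1.22474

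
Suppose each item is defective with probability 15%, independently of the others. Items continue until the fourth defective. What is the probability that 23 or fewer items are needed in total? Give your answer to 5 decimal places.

0.46037

Finishing within 23 items ⇔ at least 4 successes in the first 23. With X ~ Binomial(23, 0.15), P(Y ≤ 23) = 1 − P(X ≤ 3).
  k=0: C(23,0)·0.15^0·0.85^23 = 0.0238032
  k=1: C(23,1)·0.15^1·0.85^22 = 0.0966130
  k=2: C(23,2)·0.15^2·0.85^21 = 0.1875428
  k=3: C(23,3)·0.15^3·0.85^20 = 0.2316706
1 − 0.5396296 = 0.4603704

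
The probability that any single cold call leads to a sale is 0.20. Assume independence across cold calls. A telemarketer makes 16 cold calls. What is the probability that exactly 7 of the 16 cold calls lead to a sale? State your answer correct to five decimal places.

X ~ Binomial(n=16, p=0.20).
P(X=7) = C(16,7) · p^7 · (1−p)^9
= 11440 · 1.28e-05 · 0.13422 = 0.0196538

0.01965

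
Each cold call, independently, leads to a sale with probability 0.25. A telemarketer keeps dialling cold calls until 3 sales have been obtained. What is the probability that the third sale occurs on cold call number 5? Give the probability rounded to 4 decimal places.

0.0527

Y = trial on which the third success occurs; negative binomial, r=3, p=0.25.
P(Y=5) = C(4,2) · p^3 · (1−p)^2
= 6 · 0.015625 · 0.5625 = 0.052734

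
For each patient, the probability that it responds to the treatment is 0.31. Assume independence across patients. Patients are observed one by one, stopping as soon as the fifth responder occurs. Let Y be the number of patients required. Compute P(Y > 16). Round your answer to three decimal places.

Needing more than 16 patients ⇔ fewer than 5 successes in the first 16. With X ~ Binomial(16, 0.31), P(Y > 16) = P(X ≤ 4).
  k=0: C(16,0)·0.31^0·0.69^16 = 0.00264
  k=1: C(16,1)·0.31^1·0.69^15 = 0.01898
  k=2: C(16,2)·0.31^2·0.69^14 = 0.06394
  k=3: C(16,3)·0.31^3·0.69^13 = 0.13406
  k=4: C(16,4)·0.31^4·0.69^12 = 0.19575
P(X ≤ 4) = 0.41538

0.415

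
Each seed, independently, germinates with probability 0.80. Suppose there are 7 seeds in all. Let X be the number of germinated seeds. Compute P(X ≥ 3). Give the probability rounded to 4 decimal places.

X ~ Binomial(7, 0.80); P(X ≥ 3) = Σ C(7,k) p^k (1−p)^(7−k) over k:
  k=3: C(7,3)·0.80^3·0.20^4 = 0.028672
  k=4: C(7,4)·0.80^4·0.20^3 = 0.114688
  k=5: C(7,5)·0.80^5·0.20^2 = 0.275251
  k=6: C(7,6)·0.80^6·0.20^1 = 0.367002
  k=7: C(7,7)·0.80^7·0.20^0 = 0.209715
Total = 0.995328

0.9953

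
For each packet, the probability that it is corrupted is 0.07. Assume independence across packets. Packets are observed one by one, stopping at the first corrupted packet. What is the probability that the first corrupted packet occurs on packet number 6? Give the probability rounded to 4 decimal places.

Geometric (trials to first success), p = 0.07.
P(Y = 6) = (1−p)^5 · p = 0.69569 · 0.07 = 0.048698

0.0487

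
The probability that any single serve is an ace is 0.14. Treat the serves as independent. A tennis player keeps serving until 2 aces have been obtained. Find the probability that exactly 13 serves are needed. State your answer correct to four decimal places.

Y = trial on which the second success occurs; negative binomial, r=2, p=0.14.
P(Y=13) = C(12,1) · p^2 · (1−p)^11
= 12 · 0.0196 · 0.19032 = 0.044763

0.0448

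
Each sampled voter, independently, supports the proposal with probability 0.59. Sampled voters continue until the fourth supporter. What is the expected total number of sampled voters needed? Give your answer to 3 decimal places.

6.780

Y = total sampled voters until the fourth success; negative binomial with r=4, p=0.59.
E[Y] = r / p = 4 / 0.59 = 6.77966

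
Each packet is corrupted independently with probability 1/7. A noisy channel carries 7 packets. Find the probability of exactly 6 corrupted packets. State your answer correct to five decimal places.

0.00005

X ~ Binomial(n=7, p=0.142857).
P(X=6) = C(7,6) · p^6 · (1−p)^1
= 7 · 8.4999e-06 · 0.85714 = 0.0000510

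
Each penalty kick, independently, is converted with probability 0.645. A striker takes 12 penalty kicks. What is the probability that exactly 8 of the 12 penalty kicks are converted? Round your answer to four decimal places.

X ~ Binomial(n=12, p=0.645).
P(X=8) = C(12,8) · p^8 · (1−p)^4
= 495 · 0.029956 · 0.015882 = 0.235503

0.2355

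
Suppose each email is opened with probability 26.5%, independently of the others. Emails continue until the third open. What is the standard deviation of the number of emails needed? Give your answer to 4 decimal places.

5.6035

Y = total emails until the third success; negative binomial with r=3, p=0.265.
SD(Y) = √[r(1−p)/p²] = √(31.399074) = 5.603488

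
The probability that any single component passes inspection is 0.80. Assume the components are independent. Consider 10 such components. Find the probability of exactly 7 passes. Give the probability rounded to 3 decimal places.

X ~ Binomial(n=10, p=0.80).
P(X=7) = C(10,7) · p^7 · (1−p)^3
= 120 · 0.20972 · 0.008 = 0.20133

0.201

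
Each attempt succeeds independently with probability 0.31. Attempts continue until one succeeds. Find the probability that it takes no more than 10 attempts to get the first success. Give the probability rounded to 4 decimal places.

0.9755

Y = number of attempts to the first success; geometric, p = 0.31.
P(Y ≤ 10) = 1 − (1−p)^10 = 1 − 0.024462 = 0.975538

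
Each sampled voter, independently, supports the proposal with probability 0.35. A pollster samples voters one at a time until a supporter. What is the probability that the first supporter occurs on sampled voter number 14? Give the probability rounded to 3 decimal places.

0.001

Geometric (trials to first success), p = 0.35.
P(Y = 14) = (1−p)^13 · p = 0.0036972 · 0.35 = 0.00129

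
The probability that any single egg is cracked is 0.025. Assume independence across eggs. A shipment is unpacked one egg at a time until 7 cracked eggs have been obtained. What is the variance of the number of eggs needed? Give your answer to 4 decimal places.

10920.0000

Y = total eggs until the seventh success; negative binomial with r=7, p=0.025.
Var(Y) = r(1−p)/p² = 7·0.975 / 0.025² = 10920.000000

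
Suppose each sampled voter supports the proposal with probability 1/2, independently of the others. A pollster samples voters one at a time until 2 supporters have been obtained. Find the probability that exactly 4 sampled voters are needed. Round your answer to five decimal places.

0.18750

Y = trial on which the second success occurs; negative binomial, r=2, p=0.50.
P(Y=4) = C(3,1) · p^2 · (1−p)^2
= 3 · 0.25 · 0.25 = 0.1875000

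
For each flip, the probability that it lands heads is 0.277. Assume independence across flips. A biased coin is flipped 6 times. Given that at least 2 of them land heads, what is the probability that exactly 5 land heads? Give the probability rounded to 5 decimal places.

0.01338

X ~ Binomial(6, 0.277). Want P(X=5 | X≥2) = P(X=5) / P(X≥2).
P(X=5) = C(6,5)·0.277^5·0.723^1 = 0.0070744
P(X≥2) = 1 − 0.1428334 − 0.3283390 = 0.5288276
Ratio = 0.0070744 / 0.5288276 = 0.0133775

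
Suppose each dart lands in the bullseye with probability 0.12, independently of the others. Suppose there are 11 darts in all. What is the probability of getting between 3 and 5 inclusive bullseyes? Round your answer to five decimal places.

X ~ Binomial(11, 0.12); P(3 ≤ X ≤ 5) = Σ C(11,k) p^k (1−p)^(11−k) over k:
  k=3: C(11,3)·0.12^3·0.88^8 = 0.1025390
  k=4: C(11,4)·0.12^4·0.88^7 = 0.0279652
  k=5: C(11,5)·0.12^5·0.88^6 = 0.0053388
Total = 0.1358430

0.13584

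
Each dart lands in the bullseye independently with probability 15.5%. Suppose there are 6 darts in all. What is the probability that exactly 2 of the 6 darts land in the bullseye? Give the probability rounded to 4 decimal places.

X ~ Binomial(n=6, p=0.155).
P(X=2) = C(6,2) · p^2 · (1−p)^4
= 15 · 0.024025 · 0.50983 = 0.183731

0.1837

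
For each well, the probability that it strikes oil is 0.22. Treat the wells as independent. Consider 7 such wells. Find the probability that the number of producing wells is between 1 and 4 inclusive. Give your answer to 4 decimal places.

X ~ Binomial(7, 0.22); P(1 ≤ X ≤ 4) = Σ C(7,k) p^k (1−p)^(7−k) over k:
  k=1: C(7,1)·0.22^1·0.78^6 = 0.346807
  k=2: C(7,2)·0.22^2·0.78^5 = 0.293452
  k=3: C(7,3)·0.22^3·0.78^4 = 0.137948
  k=4: C(7,4)·0.22^4·0.78^3 = 0.038908
Total = 0.817116

0.8171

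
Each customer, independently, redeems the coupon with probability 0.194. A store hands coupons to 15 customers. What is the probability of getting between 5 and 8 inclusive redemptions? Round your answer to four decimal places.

0.1485

X ~ Binomial(15, 0.194); P(5 ≤ X ≤ 8) = Σ C(15,k) p^k (1−p)^(15−k) over k:
  k=5: C(15,5)·0.194^5·0.806^10 = 0.095480
  k=6: C(15,6)·0.194^6·0.806^9 = 0.038303
  k=7: C(15,7)·0.194^7·0.806^8 = 0.011853
  k=8: C(15,8)·0.194^8·0.806^7 = 0.002853
Total = 0.148490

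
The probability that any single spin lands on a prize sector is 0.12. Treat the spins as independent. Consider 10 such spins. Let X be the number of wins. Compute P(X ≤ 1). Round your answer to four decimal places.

0.6583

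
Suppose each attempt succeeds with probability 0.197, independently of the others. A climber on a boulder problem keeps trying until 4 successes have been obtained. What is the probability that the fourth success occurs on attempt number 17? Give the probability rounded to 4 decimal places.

Y = trial on which the fourth success occurs; negative binomial, r=4, p=0.197.
P(Y=17) = C(16,3) · p^4 · (1−p)^13
= 560 · 0.0015061 · 0.057717 = 0.048680

0.0487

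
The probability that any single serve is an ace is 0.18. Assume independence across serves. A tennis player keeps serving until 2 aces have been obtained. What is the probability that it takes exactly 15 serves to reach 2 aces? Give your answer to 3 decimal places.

0.034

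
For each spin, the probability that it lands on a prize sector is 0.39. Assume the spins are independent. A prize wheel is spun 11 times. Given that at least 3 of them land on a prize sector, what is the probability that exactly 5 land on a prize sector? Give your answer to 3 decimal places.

X ~ Binomial(11, 0.39). Want P(X=5 | X≥3) = P(X=5) / P(X≥3).
P(X=5) = C(11,5)·0.39^5·0.61^6 = 0.21476
P(X≥3) = 1 − 0.00435 − 0.03060 − 0.09783 = 0.86722
Ratio = 0.21476 / 0.86722 = 0.24764

0.248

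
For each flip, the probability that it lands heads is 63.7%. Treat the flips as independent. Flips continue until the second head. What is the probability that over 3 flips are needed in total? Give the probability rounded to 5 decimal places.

Needing more than 3 flips ⇔ fewer than 2 successes in the first 3. With X ~ Binomial(3, 0.637), P(Y > 3) = P(X ≤ 1).
  k=0: C(3,0)·0.637^0·0.363^3 = 0.0478321
  k=1: C(3,1)·0.637^1·0.363^2 = 0.2518106
P(X ≤ 1) = 0.2996427

0.29964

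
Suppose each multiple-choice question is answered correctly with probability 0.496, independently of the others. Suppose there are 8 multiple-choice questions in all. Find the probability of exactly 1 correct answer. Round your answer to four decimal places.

0.0328

X ~ Binomial(n=8, p=0.496).
P(X=1) = C(8,1) · p^1 · (1−p)^7
= 8 · 0.496 · 0.0082606 = 0.032778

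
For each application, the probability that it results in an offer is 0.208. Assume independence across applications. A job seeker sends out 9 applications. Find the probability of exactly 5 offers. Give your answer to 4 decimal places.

X ~ Binomial(n=9, p=0.208).
P(X=5) = C(9,5) · p^5 · (1−p)^4
= 126 · 0.00038933 · 0.39346 = 0.019301

0.0193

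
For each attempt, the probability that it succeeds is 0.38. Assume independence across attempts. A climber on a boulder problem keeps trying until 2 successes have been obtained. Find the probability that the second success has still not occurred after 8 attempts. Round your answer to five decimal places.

0.12889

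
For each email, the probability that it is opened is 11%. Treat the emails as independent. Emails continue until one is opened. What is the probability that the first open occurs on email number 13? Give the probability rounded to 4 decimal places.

Geometric (trials to first success), p = 0.11.
P(Y = 13) = (1−p)^12 · p = 0.24699 · 0.11 = 0.027169

0.0272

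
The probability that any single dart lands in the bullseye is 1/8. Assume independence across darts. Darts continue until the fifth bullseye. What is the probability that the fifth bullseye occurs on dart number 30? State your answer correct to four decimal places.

Y = trial on which the fifth success occurs; negative binomial, r=5, p=0.125.
P(Y=30) = C(29,4) · p^5 · (1−p)^25
= 23751 · 3.0518e-05 · 0.035498 = 0.025730

0.0257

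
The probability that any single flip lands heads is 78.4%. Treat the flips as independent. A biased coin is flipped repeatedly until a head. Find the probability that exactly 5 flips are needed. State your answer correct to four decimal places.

0.0017

Geometric (trials to first success), p = 0.784.
P(Y = 5) = (1−p)^4 · p = 0.0021768 · 0.784 = 0.001707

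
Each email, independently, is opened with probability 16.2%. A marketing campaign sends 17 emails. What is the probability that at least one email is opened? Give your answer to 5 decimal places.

0.95044

P(at least one) = 1 − P(none) = 1 − (1 − 0.162)^17
= 1 − 0.0495619 = 0.9504381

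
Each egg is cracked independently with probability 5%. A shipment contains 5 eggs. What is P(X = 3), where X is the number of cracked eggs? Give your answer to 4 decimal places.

0.0011

X ~ Binomial(n=5, p=0.05).
P(X=3) = C(5,3) · p^3 · (1−p)^2
= 10 · 0.000125 · 0.9025 = 0.001128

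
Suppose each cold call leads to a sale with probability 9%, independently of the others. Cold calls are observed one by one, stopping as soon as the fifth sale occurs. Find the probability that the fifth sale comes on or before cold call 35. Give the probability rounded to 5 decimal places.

0.20318

Finishing within 35 cold calls ⇔ at least 5 successes in the first 35. With X ~ Binomial(35, 0.09), P(Y ≤ 35) = 1 − P(X ≤ 4).
  k=0: C(35,0)·0.09^0·0.91^35 = 0.0368510
  k=1: C(35,1)·0.09^1·0.91^34 = 0.1275610
  k=2: C(35,2)·0.09^2·0.91^33 = 0.2144707
  k=3: C(35,3)·0.09^3·0.91^32 = 0.2333252
  k=4: C(35,4)·0.09^4·0.91^31 = 0.1846090
1 − 0.7968169 = 0.2031831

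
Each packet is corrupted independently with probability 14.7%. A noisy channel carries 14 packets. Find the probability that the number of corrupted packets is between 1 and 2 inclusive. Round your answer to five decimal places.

0.55227

X ~ Binomial(14, 0.147); P(1 ≤ X ≤ 2) = Σ C(14,k) p^k (1−p)^(14−k) over k:
  k=1: C(14,1)·0.147^1·0.853^13 = 0.2604850
  k=2: C(14,2)·0.147^2·0.853^12 = 0.2917860
Total = 0.5522710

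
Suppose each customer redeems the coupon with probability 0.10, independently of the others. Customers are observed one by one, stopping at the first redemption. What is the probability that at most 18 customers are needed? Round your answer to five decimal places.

Y = number of customers to the first success; geometric, p = 0.10.
P(Y ≤ 18) = 1 − (1−p)^18 = 1 − 0.1500946 = 0.8499054

0.84991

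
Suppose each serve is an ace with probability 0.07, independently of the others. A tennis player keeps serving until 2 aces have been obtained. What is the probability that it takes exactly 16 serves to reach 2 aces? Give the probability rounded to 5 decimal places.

0.02661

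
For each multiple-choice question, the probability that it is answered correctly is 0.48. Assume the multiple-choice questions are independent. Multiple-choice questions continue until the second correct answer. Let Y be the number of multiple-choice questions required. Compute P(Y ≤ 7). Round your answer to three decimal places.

0.923

Finishing within 7 multiple-choice questions ⇔ at least 2 successes in the first 7. With X ~ Binomial(7, 0.48), P(Y ≤ 7) = 1 − P(X ≤ 1).
  k=0: C(7,0)·0.48^0·0.52^7 = 0.01028
  k=1: C(7,1)·0.48^1·0.52^6 = 0.06643
1 − 0.07671 = 0.92329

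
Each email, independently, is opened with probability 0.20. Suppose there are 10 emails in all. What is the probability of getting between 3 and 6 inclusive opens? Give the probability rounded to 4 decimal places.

0.3213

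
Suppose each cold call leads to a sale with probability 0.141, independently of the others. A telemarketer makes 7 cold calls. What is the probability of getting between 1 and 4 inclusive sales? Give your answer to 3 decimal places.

X ~ Binomial(7, 0.141); P(1 ≤ X ≤ 4) = Σ C(7,k) p^k (1−p)^(7−k) over k:
  k=1: C(7,1)·0.141^1·0.859^6 = 0.39653
  k=2: C(7,2)·0.141^2·0.859^5 = 0.19526
  k=3: C(7,3)·0.141^3·0.859^4 = 0.05342
  k=4: C(7,4)·0.141^4·0.859^3 = 0.00877
Total = 0.65398

0.654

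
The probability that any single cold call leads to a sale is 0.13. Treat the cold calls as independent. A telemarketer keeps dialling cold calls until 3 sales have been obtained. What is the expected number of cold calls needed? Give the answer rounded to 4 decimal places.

23.0769

Y = total cold calls until the third success; negative binomial with r=3, p=0.13.
E[Y] = r / p = 3 / 0.13 = 23.076923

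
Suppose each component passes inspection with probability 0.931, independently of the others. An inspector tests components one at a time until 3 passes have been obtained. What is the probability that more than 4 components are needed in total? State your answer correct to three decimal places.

Needing more than 4 components ⇔ fewer than 3 successes in the first 4. With X ~ Binomial(4, 0.931), P(Y > 4) = P(X ≤ 2).
  k=0: C(4,0)·0.931^0·0.069^4 = 0.00002
  k=1: C(4,1)·0.931^1·0.069^3 = 0.00122
  k=2: C(4,2)·0.931^2·0.069^2 = 0.02476
P(X ≤ 2) = 0.02601

0.026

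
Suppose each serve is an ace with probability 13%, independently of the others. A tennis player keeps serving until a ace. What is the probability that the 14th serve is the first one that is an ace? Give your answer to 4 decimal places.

0.0213

Geometric (trials to first success), p = 0.13.
P(Y = 14) = (1−p)^13 · p = 0.16359 · 0.13 = 0.021266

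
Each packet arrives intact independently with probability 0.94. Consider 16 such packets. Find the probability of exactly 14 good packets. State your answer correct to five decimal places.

X ~ Binomial(n=16, p=0.94).
P(X=14) = C(16,14) · p^14 · (1−p)^2
= 120 · 0.42052 · 0.0036 = 0.1816660

0.18167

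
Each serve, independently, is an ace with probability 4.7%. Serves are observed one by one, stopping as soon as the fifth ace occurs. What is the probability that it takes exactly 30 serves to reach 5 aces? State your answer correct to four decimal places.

0.0016

Y = trial on which the fifth success occurs; negative binomial, r=5, p=0.047.
P(Y=30) = C(29,4) · p^5 · (1−p)^25
= 23751 · 2.2935e-07 · 0.30014 = 0.001635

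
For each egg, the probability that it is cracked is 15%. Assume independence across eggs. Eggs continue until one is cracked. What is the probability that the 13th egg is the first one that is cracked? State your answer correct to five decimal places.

Geometric (trials to first success), p = 0.15.
P(Y = 13) = (1−p)^12 · p = 0.14224 · 0.15 = 0.0213363

0.02134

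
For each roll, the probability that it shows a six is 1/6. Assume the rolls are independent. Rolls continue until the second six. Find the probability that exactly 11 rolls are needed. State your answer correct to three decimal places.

Y = trial on which the second success occurs; negative binomial, r=2, p=0.166667.
P(Y=11) = C(10,1) · p^2 · (1−p)^9
= 10 · 0.027778 · 0.19381 = 0.05384

0.054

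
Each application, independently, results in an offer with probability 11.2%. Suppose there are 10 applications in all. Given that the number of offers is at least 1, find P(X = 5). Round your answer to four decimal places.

0.0035

X ~ Binomial(10, 0.112). Want P(X=5 | X≥1) = P(X=5) / P(X≥1).
P(X=5) = C(10,5)·0.112^5·0.888^5 = 0.002452
P(X≥1) = 1 − 0.304881 = 0.695119
Ratio = 0.002452 / 0.695119 = 0.003528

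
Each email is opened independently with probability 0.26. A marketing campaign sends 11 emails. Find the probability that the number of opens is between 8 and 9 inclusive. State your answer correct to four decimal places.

0.0016

X ~ Binomial(11, 0.26); P(8 ≤ X ≤ 9) = Σ C(11,k) p^k (1−p)^(11−k) over k:
  k=8: C(11,8)·0.26^8·0.74^3 = 0.001396
  k=9: C(11,9)·0.26^9·0.74^2 = 0.000164
Total = 0.001560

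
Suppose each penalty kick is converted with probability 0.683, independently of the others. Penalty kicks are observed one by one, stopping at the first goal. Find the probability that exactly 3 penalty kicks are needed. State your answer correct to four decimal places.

Geometric (trials to first success), p = 0.683.
P(Y = 3) = (1−p)^2 · p = 0.10049 · 0.683 = 0.068634

0.0686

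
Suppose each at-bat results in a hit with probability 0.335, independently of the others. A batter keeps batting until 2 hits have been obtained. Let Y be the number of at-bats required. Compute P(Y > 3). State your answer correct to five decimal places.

0.73852

Needing more than 3 at-bats ⇔ fewer than 2 successes in the first 3. With X ~ Binomial(3, 0.335), P(Y > 3) = P(X ≤ 1).
  k=0: C(3,0)·0.335^0·0.665^3 = 0.2940796
  k=1: C(3,1)·0.335^1·0.665^2 = 0.4444361
P(X ≤ 1) = 0.7385158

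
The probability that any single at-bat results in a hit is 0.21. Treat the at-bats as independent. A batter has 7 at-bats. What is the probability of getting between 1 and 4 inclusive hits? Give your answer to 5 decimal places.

X ~ Binomial(7, 0.21); P(1 ≤ X ≤ 4) = Σ C(7,k) p^k (1−p)^(7−k) over k:
  k=1: C(7,1)·0.21^1·0.79^6 = 0.3573386
  k=2: C(7,2)·0.21^2·0.79^5 = 0.2849662
  k=3: C(7,3)·0.21^3·0.79^4 = 0.1262508
  k=4: C(7,4)·0.21^4·0.79^3 = 0.0335604
Total = 0.8021159

0.80212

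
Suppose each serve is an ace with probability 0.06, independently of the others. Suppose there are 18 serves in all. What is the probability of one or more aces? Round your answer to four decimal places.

0.6717

P(at least one) = 1 − P(none) = 1 − (1 − 0.06)^18
= 1 − 0.328323 = 0.671677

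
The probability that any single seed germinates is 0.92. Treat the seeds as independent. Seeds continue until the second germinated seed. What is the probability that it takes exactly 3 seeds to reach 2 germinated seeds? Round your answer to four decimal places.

Y = trial on which the second success occurs; negative binomial, r=2, p=0.92.
P(Y=3) = C(2,1) · p^2 · (1−p)^1
= 2 · 0.8464 · 0.08 = 0.135424

0.1354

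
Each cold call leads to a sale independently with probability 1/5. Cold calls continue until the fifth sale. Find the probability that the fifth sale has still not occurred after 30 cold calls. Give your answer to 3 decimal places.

0.255

Needing more than 30 cold calls ⇔ fewer than 5 successes in the first 30. With X ~ Binomial(30, 0.20), P(Y > 30) = P(X ≤ 4).
  k=0: C(30,0)·0.20^0·0.80^30 = 0.00124
  k=1: C(30,1)·0.20^1·0.80^29 = 0.00928
  k=2: C(30,2)·0.20^2·0.80^28 = 0.03366
  k=3: C(30,3)·0.20^3·0.80^27 = 0.07853
  k=4: C(30,4)·0.20^4·0.80^26 = 0.13252
P(X ≤ 4) = 0.25523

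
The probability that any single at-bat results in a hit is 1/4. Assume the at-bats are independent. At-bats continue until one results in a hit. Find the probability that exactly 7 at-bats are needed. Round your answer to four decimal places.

0.0445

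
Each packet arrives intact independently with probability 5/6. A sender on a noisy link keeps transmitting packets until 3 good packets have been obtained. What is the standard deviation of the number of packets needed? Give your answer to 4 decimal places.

0.8485

Y = total packets until the third success; negative binomial with r=3, p=0.833333.
SD(Y) = √[r(1−p)/p²] = √(0.720000) = 0.848528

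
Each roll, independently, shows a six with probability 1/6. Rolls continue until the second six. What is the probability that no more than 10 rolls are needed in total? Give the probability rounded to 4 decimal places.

0.5155

Finishing within 10 rolls ⇔ at least 2 successes in the first 10. With X ~ Binomial(10, 0.166667), P(Y ≤ 10) = 1 − P(X ≤ 1).
  k=0: C(10,0)·0.166667^0·0.833333^10 = 0.161506
  k=1: C(10,1)·0.166667^1·0.833333^9 = 0.323011
1 − 0.484517 = 0.515483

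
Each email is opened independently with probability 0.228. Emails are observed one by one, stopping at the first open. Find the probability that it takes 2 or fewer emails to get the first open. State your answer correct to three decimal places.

0.404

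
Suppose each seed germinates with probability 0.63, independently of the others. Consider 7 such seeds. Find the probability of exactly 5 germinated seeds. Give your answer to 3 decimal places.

X ~ Binomial(n=7, p=0.63).
P(X=5) = C(7,5) · p^5 · (1−p)^2
= 21 · 0.099244 · 0.1369 = 0.28532

0.285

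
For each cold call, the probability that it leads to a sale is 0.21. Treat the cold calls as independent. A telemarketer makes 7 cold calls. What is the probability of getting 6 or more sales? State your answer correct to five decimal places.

0.00049

X ~ Binomial(7, 0.21); P(X ≥ 6) = Σ C(7,k) p^k (1−p)^(7−k) over k:
  k=6: C(7,6)·0.21^6·0.79^1 = 0.0004743
  k=7: C(7,7)·0.21^7·0.79^0 = 0.0000180
Total = 0.0004923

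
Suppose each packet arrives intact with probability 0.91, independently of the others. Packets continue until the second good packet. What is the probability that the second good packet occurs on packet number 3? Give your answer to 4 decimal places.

0.1491

Y = trial on which the second success occurs; negative binomial, r=2, p=0.91.
P(Y=3) = C(2,1) · p^2 · (1−p)^1
= 2 · 0.8281 · 0.09 = 0.149058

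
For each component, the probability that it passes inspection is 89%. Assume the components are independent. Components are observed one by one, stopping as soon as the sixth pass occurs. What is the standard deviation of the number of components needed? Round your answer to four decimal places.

Y = total components until the sixth success; negative binomial with r=6, p=0.89.
SD(Y) = √[r(1−p)/p²] = √(0.833228) = 0.912813

0.9128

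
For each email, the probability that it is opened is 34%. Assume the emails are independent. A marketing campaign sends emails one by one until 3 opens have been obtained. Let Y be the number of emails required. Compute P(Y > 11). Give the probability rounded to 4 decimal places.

Needing more than 11 emails ⇔ fewer than 3 successes in the first 11. With X ~ Binomial(11, 0.34), P(Y > 11) = P(X ≤ 2).
  k=0: C(11,0)·0.34^0·0.66^11 = 0.010351
  k=1: C(11,1)·0.34^1·0.66^10 = 0.058656
  k=2: C(11,2)·0.34^2·0.66^9 = 0.151083
P(X ≤ 2) = 0.220090

0.2201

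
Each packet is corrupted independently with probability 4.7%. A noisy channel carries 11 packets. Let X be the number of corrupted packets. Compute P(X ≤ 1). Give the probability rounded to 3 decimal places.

0.908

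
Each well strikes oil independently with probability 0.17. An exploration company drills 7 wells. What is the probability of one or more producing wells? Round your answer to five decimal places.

P(at least one) = 1 − P(none) = 1 − (1 − 0.17)^7
= 1 − 0.2713605 = 0.7286395

0.72864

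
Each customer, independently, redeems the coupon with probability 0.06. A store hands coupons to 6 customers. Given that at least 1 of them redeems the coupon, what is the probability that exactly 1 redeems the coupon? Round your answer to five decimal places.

0.85192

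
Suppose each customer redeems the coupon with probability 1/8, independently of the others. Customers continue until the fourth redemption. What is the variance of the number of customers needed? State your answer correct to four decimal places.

224.0000

Y = total customers until the fourth success; negative binomial with r=4, p=0.125.
Var(Y) = r(1−p)/p² = 4·0.875 / 0.125² = 224.000000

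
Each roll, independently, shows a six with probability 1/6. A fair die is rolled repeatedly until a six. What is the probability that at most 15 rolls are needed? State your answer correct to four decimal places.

0.9351

Y = number of rolls to the first success; geometric, p = 0.166667.
P(Y ≤ 15) = 1 − (1−p)^15 = 1 − 0.064905 = 0.935095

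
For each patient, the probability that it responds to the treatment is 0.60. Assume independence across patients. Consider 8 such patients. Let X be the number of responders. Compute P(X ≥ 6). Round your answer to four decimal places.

X ~ Binomial(8, 0.60); P(X ≥ 6) = Σ C(8,k) p^k (1−p)^(8−k) over k:
  k=6: C(8,6)·0.60^6·0.40^2 = 0.209019
  k=7: C(8,7)·0.60^7·0.40^1 = 0.089580
  k=8: C(8,8)·0.60^8·0.40^0 = 0.016796
Total = 0.315395

0.3154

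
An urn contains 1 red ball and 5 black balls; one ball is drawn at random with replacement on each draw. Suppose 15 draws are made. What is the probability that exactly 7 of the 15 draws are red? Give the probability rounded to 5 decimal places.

0.00535

X ~ Binomial(n=15, p=0.166667).
P(X=7) = C(15,7) · p^7 · (1−p)^8
= 6435 · 3.5722e-06 · 0.23257 = 0.0053461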